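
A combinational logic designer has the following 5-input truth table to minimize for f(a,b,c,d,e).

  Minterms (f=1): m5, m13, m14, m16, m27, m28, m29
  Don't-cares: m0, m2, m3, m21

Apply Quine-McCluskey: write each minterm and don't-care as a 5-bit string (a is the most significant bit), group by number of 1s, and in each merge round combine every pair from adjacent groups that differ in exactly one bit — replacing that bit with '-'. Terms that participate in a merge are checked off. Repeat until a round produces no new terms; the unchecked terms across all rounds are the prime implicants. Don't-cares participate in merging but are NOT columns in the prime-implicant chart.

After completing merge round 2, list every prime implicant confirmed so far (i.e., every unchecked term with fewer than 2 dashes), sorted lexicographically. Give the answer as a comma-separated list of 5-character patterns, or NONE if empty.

Round 0: 00000✓ 00010✓ 00011✓ 00101✓ 01101✓ 01110 10000✓ 10101✓ 11011 11100✓ 11101✓
Round 1: -0000 -0101✓ -1101✓ 0-101✓ 000-0 0001- 1-101✓ 1110-
Round 2: --101
PIs = {--101, -0000, 000-0, 0001-, 01110, 11011, 1110-}

-0000, 000-0, 0001-, 01110, 11011, 1110-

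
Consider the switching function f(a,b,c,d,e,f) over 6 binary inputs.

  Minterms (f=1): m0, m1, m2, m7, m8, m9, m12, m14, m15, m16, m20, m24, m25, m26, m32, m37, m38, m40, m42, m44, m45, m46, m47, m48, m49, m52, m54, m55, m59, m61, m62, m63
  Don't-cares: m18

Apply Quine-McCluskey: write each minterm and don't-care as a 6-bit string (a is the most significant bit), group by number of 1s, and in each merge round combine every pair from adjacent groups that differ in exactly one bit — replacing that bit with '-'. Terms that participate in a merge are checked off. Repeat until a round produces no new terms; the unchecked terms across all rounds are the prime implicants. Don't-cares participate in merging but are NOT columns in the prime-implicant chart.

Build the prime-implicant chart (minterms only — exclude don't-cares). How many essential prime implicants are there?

Round 0: 000000✓ 000001✓ 000010✓ 000111✓ 001000✓ 001001✓ 001100✓ 001110✓ 001111✓ 010000✓ 010010✓ 010100✓ 011000✓ 011001✓ 011010✓ 100000✓ 100101✓ 100110✓ 101000✓ 101010✓ 101100✓ 101101✓ 101110✓ 101111✓ 110000✓ 110001✓ 110100✓ 110110✓ 110111✓ 111011✓ 111101✓ 111110✓ 111111✓
Round 1: -00000✓ -01000✓ -01100✓ -01110✓ -01111✓ -10000✓ -10100✓ 0-0000✓ 0-0010✓ 0-1000✓ 0-1001✓ 00-000✓ 00-001✓ 00-111 0000-0✓ 00000-✓ 001-00✓ 00100-✓ 0011-0✓ 00111-✓ 01-000✓ 01-010✓ 010-00✓ 0100-0✓ 0110-0✓ 01100-✓ 1-0000✓ 1-0110✓ 1-1101✓ 1-1110✓ 1-1111✓ 10-000✓ 10-101 10-110✓ 101-00✓ 101-10✓ 1010-0✓ 1011-0✓ 1011-1✓ 10110-✓ 10111-✓ 11-110✓ 11-111✓ 110-00✓ 11000- 1101-0 11011-✓ 111-11 1111-1✓ 11111-✓
Round 2: --0000 -0-000 -01-00 -011-0 -0111- -10-00 0--000 0-00-0 0-100- 00-00- 01-0-0 1--110 1-11-1 1-111- 101--0 1011-- 11-11-
PIs = {--0000, -0-000, -01-00, -011-0, -0111-, -10-00, 0--000, 0-00-0, 0-100-, 00-00-, 00-111, 01-0-0, 1--110, 1-11-1, 1-111-, 10-101, 101--0, 1011--, 11-11-, 11000-, 1101-0, 111-11}
Coverage chart:
  m0: --0000,-0-000,0--000,0-00-0,00-00-
  m1: 00-00- ←essential
  m2: 0-00-0 ←essential
  m7: 00-111 ←essential
  m8: -0-000,-01-00,0--000,0-100-,00-00-
  m9: 0-100-,00-00-
  m12: -01-00,-011-0
  m14: -011-0,-0111-
  m15: -0111-,00-111
  m16: --0000,-10-00,0--000,0-00-0,01-0-0
  m20: -10-00 ←essential
  m24: 0--000,0-100-,01-0-0
  m25: 0-100- ←essential
  m26: 01-0-0 ←essential
  m32: --0000,-0-000
  m37: 10-101 ←essential
  m38: 1--110 ←essential
  m40: -0-000,-01-00,101--0
  m42: 101--0 ←essential
  m44: -01-00,-011-0,101--0,1011--
  m45: 1-11-1,10-101,1011--
  m46: -011-0,-0111-,1--110,1-111-,101--0,1011--
  m47: -0111-,1-11-1,1-111-,1011--
  m48: --0000,-10-00,11000-
  m49: 11000- ←essential
  m52: -10-00,1101-0
  m54: 1--110,11-11-,1101-0
  m55: 11-11- ←essential
  m59: 111-11 ←essential
  m61: 1-11-1 ←essential
  m62: 1--110,1-111-,11-11-
  m63: 1-11-1,1-111-,11-11-,111-11
Essential: -10-00, 0-00-0, 0-100-, 00-00-, 00-111, 01-0-0, 1--110, 1-11-1, 10-101, 101--0, 11-11-, 11000-, 111-11

13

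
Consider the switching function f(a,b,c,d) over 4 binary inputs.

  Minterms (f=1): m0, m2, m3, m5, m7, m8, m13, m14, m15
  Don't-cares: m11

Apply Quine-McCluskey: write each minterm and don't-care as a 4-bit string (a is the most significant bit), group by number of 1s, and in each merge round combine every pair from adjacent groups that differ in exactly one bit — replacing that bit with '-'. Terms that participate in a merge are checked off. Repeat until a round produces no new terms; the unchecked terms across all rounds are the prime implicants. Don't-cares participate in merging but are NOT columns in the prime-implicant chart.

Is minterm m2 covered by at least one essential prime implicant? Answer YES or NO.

[col 0] 0000*, 0010*, 0011*, 0101*, 0111*, 1000*, 1011*, 1101*, 1110*, 1111*
[col 1] -000, -011*, -101*, -111*, 0-11*, 00-0, 001-, 01-1*, 1-11*, 11-1*, 111-
[col 2] --11, -1-1
Prime implicants: --11, -000, -1-1, 00-0, 001-, 111-
PI chart (minterm → PIs covering it):
  0 | -000,00-0
  2 | 00-0,001-
  3 | --11,001-
  5 | -1-1  (sole → essential)
  7 | --11,-1-1
  8 | -000  (sole → essential)
  13 | -1-1  (sole → essential)
  14 | 111-  (sole → essential)
  15 | --11,-1-1,111-
Essential prime implicants: -000, -1-1, 111-

NO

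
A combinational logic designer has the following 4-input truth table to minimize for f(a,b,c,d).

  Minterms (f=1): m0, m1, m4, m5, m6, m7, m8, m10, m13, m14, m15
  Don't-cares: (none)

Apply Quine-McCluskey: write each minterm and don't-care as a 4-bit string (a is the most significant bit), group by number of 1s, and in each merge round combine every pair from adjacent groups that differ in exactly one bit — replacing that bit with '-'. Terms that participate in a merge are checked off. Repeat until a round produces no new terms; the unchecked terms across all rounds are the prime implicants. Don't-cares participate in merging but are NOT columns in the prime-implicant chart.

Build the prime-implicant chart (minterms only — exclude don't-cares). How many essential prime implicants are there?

2

Round 0: 0000✓ 0001✓ 0100✓ 0101✓ 0110✓ 0111✓ 1000✓ 1010✓ 1101✓ 1110✓ 1111✓
Round 1: -000 -101✓ -110✓ -111✓ 0-00✓ 0-01✓ 000-✓ 01-0✓ 01-1✓ 010-✓ 011-✓ 1-10 10-0 11-1✓ 111-✓
Round 2: -1-1 -11- 0-0- 01--
PIs = {-000, -1-1, -11-, 0-0-, 01--, 1-10, 10-0}
Coverage chart:
  m0: -000,0-0-
  m1: 0-0- ←essential
  m4: 0-0-,01--
  m5: -1-1,0-0-,01--
  m6: -11-,01--
  m7: -1-1,-11-,01--
  m8: -000,10-0
  m10: 1-10,10-0
  m13: -1-1 ←essential
  m14: -11-,1-10
  m15: -1-1,-11-
Essential: -1-1, 0-0-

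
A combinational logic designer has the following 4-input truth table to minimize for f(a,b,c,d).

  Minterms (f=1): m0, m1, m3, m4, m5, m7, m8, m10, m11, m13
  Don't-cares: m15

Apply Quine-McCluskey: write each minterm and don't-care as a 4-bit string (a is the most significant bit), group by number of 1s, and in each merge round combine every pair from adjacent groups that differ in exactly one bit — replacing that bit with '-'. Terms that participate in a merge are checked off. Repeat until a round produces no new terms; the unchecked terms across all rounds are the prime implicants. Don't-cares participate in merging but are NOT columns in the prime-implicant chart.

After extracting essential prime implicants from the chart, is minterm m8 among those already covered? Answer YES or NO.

NO

Round 0: 0000✓ 0001✓ 0011✓ 0100✓ 0101✓ 0111✓ 1000✓ 1010✓ 1011✓ 1101✓ 1111✓
Round 1: -000 -011✓ -101✓ -111✓ 0-00✓ 0-01✓ 0-11✓ 00-1✓ 000-✓ 01-1✓ 010-✓ 1-11✓ 10-0 101- 11-1✓
Round 2: --11 -1-1 0--1 0-0-
PIs = {--11, -000, -1-1, 0--1, 0-0-, 10-0, 101-}
Coverage chart:
  m0: -000,0-0-
  m1: 0--1,0-0-
  m3: --11,0--1
  m4: 0-0- ←essential
  m5: -1-1,0--1,0-0-
  m7: --11,-1-1,0--1
  m8: -000,10-0
  m10: 10-0,101-
  m11: --11,101-
  m13: -1-1 ←essential
Essential: -1-1, 0-0-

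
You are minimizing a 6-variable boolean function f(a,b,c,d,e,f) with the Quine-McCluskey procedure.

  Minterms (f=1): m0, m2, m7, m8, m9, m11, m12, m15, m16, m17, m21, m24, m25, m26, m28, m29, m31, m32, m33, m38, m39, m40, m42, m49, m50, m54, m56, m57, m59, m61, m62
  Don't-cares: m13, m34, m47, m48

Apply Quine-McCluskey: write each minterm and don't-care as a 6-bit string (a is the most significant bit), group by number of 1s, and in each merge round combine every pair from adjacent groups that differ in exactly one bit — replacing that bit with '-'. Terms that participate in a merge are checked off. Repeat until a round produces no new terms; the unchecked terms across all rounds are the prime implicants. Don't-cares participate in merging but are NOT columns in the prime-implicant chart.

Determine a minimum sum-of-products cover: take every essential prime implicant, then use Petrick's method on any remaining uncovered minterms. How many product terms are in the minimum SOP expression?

[col 0] 000000*, 000010*, 000111*, 001000*, 001001*, 001011*, 001100*, 001101*, 001111*, 010000*, 010001*, 010101*, 011000*, 011001*, 011010*, 011100*, 011101*, 011111*, 100000*, 100001*, 100010*, 100110*, 100111*, 101000*, 101010*, 101111*, 110000*, 110001*, 110010*, 110110*, 111000*, 111001*, 111011*, 111101*, 111110*
[col 1] -00000*, -00010*, -00111*, -01000*, -01111*, -10000*, -10001*, -11000*, -11001*, -11101*, 0-0000*, 0-1000*, 0-1001*, 0-1100*, 0-1101*, 0-1111*, 00-000*, 00-111*, 0000-0*, 001-00*, 001-01*, 001-11*, 0010-1*, 00100-*, 0011-1*, 00110-*, 01-000*, 01-001*, 01-101*, 010-01*, 01000-*, 011-00*, 011-01*, 0110-0, 01100-*, 0111-1*, 01110-*, 1-0000*, 1-0001*, 1-0010*, 1-0110*, 1-1000*, 10-000*, 10-010*, 10-111*, 100-10*, 1000-0*, 10000-*, 10011-, 1010-0*, 11-000*, 11-001*, 11-110, 110-10*, 1100-0*, 11000-*, 111-01*, 1110-1, 11100-*
[col 2] --0000*, --1000*, -0-000*, -0-111, -000-0, -1-000*, -1-001*, -1000-*, -11-01, -1100-*, 0--000*, 0-1-00*, 0-1-01*, 0-100-*, 0-11-1, 0-110-*, 001--1, 001-0-*, 01--01, 01-00-*, 011-0-*, 1--000*, 1-0-10, 1-00-0, 1-000-, 10-0-0, 11-00-*
[col 3] ---000, -1-00-, 0-1-0-
Prime implicants: ---000, -0-111, -000-0, -1-00-, -11-01, 0-1-0-, 0-11-1, 001--1, 01--01, 0110-0, 1-0-10, 1-00-0, 1-000-, 10-0-0, 10011-, 11-110, 1110-1
PI chart (minterm → PIs covering it):
  0 | ---000,-000-0
  2 | -000-0  (sole → essential)
  7 | -0-111  (sole → essential)
  8 | ---000,0-1-0-
  9 | 0-1-0-,001--1
  11 | 001--1  (sole → essential)
  12 | 0-1-0-  (sole → essential)
  15 | -0-111,0-11-1,001--1
  16 | ---000,-1-00-
  17 | -1-00-,01--01
  21 | 01--01  (sole → essential)
  24 | ---000,-1-00-,0-1-0-,0110-0
  25 | -1-00-,-11-01,0-1-0-,01--01
  26 | 0110-0  (sole → essential)
  28 | 0-1-0-  (sole → essential)
  29 | -11-01,0-1-0-,0-11-1,01--01
  31 | 0-11-1  (sole → essential)
  32 | ---000,-000-0,1-00-0,1-000-,10-0-0
  33 | 1-000-  (sole → essential)
  38 | 1-0-10,10011-
  39 | -0-111,10011-
  40 | ---000,10-0-0
  42 | 10-0-0  (sole → essential)
  49 | -1-00-,1-000-
  50 | 1-0-10,1-00-0
  54 | 1-0-10,11-110
  56 | ---000,-1-00-
  57 | -1-00-,-11-01,1110-1
  59 | 1110-1  (sole → essential)
  61 | -11-01  (sole → essential)
  62 | 11-110  (sole → essential)
Essential prime implicants: -0-111, -000-0, -11-01, 0-1-0-, 0-11-1, 001--1, 01--01, 0110-0, 1-000-, 10-0-0, 11-110, 1110-1
Petrick residual → ---000, 1-0-10
Minimum SOP uses 14 PIs: d'e'f' + b'def + b'c'd'f' + bce'f + a'ce' + a'cdf + a'b'cf + a'be'f + a'bcd'f' + ac'ef' + ac'd'e' + ab'd'f' + abdef' + abcd'f

14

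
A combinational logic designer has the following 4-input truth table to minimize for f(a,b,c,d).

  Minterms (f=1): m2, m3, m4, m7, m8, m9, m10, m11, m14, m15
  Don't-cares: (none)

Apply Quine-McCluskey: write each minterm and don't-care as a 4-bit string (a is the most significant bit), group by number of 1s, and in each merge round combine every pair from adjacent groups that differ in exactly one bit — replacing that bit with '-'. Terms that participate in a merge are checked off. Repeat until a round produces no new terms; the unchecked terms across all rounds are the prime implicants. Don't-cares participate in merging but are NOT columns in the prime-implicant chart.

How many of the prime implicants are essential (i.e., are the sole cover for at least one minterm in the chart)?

size-2^0 implicants → 0010(✓)  0011(✓)  0100  0111(✓)  1000(✓)  1001(✓)  1010(✓)  1011(✓)  1110(✓)  1111(✓)
size-2^1 implicants → -010(✓)  -011(✓)  -111(✓)  0-11(✓)  001-(✓)  1-10(✓)  1-11(✓)  10-0(✓)  10-1(✓)  100-(✓)  101-(✓)  111-(✓)
size-2^2 implicants → --11  -01-  1-1-  10--
Unchecked terms (primes): --11, -01-, 0100, 1-1-, 10--
Minterm coverage:
  m2 ⊆ -01- [E]
  m3 ⊆ --11,-01-
  m4 ⊆ 0100 [E]
  m7 ⊆ --11 [E]
  m8 ⊆ 10-- [E]
  m9 ⊆ 10-- [E]
  m10 ⊆ -01-,1-1-,10--
  m11 ⊆ --11,-01-,1-1-,10--
  m14 ⊆ 1-1- [E]
  m15 ⊆ --11,1-1-
E = {--11, -01-, 0100, 1-1-, 10--}

5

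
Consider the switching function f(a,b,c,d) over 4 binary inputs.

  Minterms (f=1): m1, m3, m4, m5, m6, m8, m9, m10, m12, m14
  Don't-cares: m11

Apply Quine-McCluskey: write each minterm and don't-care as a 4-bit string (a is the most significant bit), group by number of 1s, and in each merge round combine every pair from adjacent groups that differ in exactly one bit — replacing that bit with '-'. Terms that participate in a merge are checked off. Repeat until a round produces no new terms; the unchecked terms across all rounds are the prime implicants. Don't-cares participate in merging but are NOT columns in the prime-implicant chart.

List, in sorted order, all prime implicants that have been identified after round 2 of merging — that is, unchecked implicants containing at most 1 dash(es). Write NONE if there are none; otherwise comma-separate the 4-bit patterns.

Round 0: 0001✓ 0011✓ 0100✓ 0101✓ 0110✓ 1000✓ 1001✓ 1010✓ 1011✓ 1100✓ 1110✓
Round 1: -001✓ -011✓ -100✓ -110✓ 0-01 00-1✓ 01-0✓ 010- 1-00✓ 1-10✓ 10-0✓ 10-1✓ 100-✓ 101-✓ 11-0✓
Round 2: -0-1 -1-0 1--0 10--
PIs = {-0-1, -1-0, 0-01, 010-, 1--0, 10--}

0-01, 010-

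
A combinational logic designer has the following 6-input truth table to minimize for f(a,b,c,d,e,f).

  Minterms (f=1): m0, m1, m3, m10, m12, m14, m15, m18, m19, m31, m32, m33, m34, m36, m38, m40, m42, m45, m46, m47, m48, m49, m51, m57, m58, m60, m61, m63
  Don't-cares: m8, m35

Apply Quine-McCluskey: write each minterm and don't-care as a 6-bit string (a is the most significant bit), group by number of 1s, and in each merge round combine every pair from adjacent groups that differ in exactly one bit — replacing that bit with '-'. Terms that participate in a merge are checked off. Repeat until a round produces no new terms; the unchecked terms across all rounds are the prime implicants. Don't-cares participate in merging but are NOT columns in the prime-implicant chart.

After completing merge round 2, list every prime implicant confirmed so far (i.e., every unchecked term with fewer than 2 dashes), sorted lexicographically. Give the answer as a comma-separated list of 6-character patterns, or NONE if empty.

01001-, 1-1010, 11-001, 111-01, 11110-

Round 0: 000000✓ 000001✓ 000011✓ 001000✓ 001010✓ 001100✓ 001110✓ 001111✓ 010010✓ 010011✓ 011111✓ 100000✓ 100001✓ 100010✓ 100011✓ 100100✓ 100110✓ 101000✓ 101010✓ 101101✓ 101110✓ 101111✓ 110000✓ 110001✓ 110011✓ 111001✓ 111010✓ 111100✓ 111101✓ 111111✓
Round 1: -00000✓ -00001✓ -00011✓ -01000✓ -01010✓ -01110✓ -01111✓ -10011✓ -11111✓ 0-0011✓ 0-1111✓ 00-000✓ 0000-1✓ 00000-✓ 001-00✓ 001-10✓ 0010-0✓ 0011-0✓ 00111-✓ 01001- 1-0000✓ 1-0001✓ 1-0011✓ 1-1010 1-1101✓ 1-1111✓ 10-000✓ 10-010✓ 10-110✓ 100-00✓ 100-10✓ 1000-0✓ 1000-1✓ 10000-✓ 10001-✓ 1001-0✓ 101-10✓ 1010-0✓ 1011-1✓ 10111-✓ 11-001 1100-1✓ 11000-✓ 111-01 1111-1✓ 11110-
Round 2: --0011 --1111 -0-000 -000-1 -0000- -01-10 -010-0 -0111- 001--0 1-00-1 1-000- 1-11-1 10--10 10-0-0 100--0 1000--
PIs = {--0011, --1111, -0-000, -000-1, -0000-, -01-10, -010-0, -0111-, 001--0, 01001-, 1-00-1, 1-000-, 1-1010, 1-11-1, 10--10, 10-0-0, 100--0, 1000--, 11-001, 111-01, 11110-}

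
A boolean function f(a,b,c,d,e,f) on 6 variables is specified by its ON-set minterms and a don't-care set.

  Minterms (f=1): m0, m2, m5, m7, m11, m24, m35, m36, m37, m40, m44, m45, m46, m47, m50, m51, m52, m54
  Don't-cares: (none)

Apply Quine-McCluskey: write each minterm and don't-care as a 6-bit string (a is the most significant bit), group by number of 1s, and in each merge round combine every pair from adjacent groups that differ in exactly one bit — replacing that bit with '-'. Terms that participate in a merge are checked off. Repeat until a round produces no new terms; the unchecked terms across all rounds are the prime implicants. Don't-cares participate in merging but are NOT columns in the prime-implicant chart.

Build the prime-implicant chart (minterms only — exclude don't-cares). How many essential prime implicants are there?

[col 0] 000000*, 000010*, 000101*, 000111*, 001011, 011000, 100011*, 100100*, 100101*, 101000*, 101100*, 101101*, 101110*, 101111*, 110010*, 110011*, 110100*, 110110*
[col 1] -00101, 0000-0, 0001-1, 1-0011, 1-0100, 10-100*, 10-101*, 10010-*, 101-00, 1011-0*, 1011-1*, 10110-*, 10111-*, 110-10, 11001-, 1101-0
[col 2] 10-10-, 1011--
Prime implicants: -00101, 0000-0, 0001-1, 001011, 011000, 1-0011, 1-0100, 10-10-, 101-00, 1011--, 110-10, 11001-, 1101-0
PI chart (minterm → PIs covering it):
  0 | 0000-0  (sole → essential)
  2 | 0000-0  (sole → essential)
  5 | -00101,0001-1
  7 | 0001-1  (sole → essential)
  11 | 001011  (sole → essential)
  24 | 011000  (sole → essential)
  35 | 1-0011  (sole → essential)
  36 | 1-0100,10-10-
  37 | -00101,10-10-
  40 | 101-00  (sole → essential)
  44 | 10-10-,101-00,1011--
  45 | 10-10-,1011--
  46 | 1011--  (sole → essential)
  47 | 1011--  (sole → essential)
  50 | 110-10,11001-
  51 | 1-0011,11001-
  52 | 1-0100,1101-0
  54 | 110-10,1101-0
Essential prime implicants: 0000-0, 0001-1, 001011, 011000, 1-0011, 101-00, 1011--

7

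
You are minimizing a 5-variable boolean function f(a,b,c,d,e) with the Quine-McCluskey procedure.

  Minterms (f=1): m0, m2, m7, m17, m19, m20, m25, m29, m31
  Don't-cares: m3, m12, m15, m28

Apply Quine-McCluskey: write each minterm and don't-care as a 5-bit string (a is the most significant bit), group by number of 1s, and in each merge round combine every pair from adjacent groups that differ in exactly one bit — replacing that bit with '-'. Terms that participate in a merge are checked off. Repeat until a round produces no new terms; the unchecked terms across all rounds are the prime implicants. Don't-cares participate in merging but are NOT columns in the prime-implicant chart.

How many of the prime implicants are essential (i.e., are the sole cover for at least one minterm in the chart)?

[col 0] 00000*, 00010*, 00011*, 00111*, 01100*, 01111*, 10001*, 10011*, 10100*, 11001*, 11100*, 11101*, 11111*
[col 1] -0011, -1100, -1111, 0-111, 00-11, 000-0, 0001-, 1-001, 1-100, 100-1, 11-01, 111-1, 1110-
Prime implicants: -0011, -1100, -1111, 0-111, 00-11, 000-0, 0001-, 1-001, 1-100, 100-1, 11-01, 111-1, 1110-
PI chart (minterm → PIs covering it):
  0 | 000-0  (sole → essential)
  2 | 000-0,0001-
  7 | 0-111,00-11
  17 | 1-001,100-1
  19 | -0011,100-1
  20 | 1-100  (sole → essential)
  25 | 1-001,11-01
  29 | 11-01,111-1,1110-
  31 | -1111,111-1
Essential prime implicants: 000-0, 1-100

2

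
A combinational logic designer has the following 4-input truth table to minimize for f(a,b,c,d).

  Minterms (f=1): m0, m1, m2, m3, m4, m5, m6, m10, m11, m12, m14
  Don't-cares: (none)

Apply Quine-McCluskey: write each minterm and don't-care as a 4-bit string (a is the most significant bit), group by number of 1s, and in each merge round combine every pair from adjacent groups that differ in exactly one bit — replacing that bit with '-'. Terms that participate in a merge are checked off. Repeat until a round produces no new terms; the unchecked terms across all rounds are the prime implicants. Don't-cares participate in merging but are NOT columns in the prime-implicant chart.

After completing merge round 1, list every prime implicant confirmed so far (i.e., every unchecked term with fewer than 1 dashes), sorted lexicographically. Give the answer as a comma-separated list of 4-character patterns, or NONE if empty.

size-2^0 implicants → 0000(✓)  0001(✓)  0010(✓)  0011(✓)  0100(✓)  0101(✓)  0110(✓)  1010(✓)  1011(✓)  1100(✓)  1110(✓)
size-2^1 implicants → -010(✓)  -011(✓)  -100(✓)  -110(✓)  0-00(✓)  0-01(✓)  0-10(✓)  00-0(✓)  00-1(✓)  000-(✓)  001-(✓)  01-0(✓)  010-(✓)  1-10(✓)  101-(✓)  11-0(✓)
size-2^2 implicants → --10  -01-  -1-0  0--0  0-0-  00--
Unchecked terms (primes): --10, -01-, -1-0, 0--0, 0-0-, 00--

NONE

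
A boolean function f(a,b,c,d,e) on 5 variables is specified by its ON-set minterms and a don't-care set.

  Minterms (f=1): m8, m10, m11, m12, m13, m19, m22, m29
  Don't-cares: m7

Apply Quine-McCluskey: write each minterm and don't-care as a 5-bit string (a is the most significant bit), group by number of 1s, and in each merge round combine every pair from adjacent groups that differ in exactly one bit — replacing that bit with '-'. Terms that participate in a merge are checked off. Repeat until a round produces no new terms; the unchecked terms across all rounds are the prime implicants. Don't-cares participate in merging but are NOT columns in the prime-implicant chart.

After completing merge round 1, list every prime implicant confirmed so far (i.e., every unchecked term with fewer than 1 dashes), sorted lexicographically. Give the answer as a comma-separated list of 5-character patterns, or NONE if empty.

size-2^0 implicants → 00111  01000(✓)  01010(✓)  01011(✓)  01100(✓)  01101(✓)  10011  10110  11101(✓)
size-2^1 implicants → -1101  01-00  010-0  0101-  0110-
Unchecked terms (primes): -1101, 00111, 01-00, 010-0, 0101-, 0110-, 10011, 10110

00111, 10011, 10110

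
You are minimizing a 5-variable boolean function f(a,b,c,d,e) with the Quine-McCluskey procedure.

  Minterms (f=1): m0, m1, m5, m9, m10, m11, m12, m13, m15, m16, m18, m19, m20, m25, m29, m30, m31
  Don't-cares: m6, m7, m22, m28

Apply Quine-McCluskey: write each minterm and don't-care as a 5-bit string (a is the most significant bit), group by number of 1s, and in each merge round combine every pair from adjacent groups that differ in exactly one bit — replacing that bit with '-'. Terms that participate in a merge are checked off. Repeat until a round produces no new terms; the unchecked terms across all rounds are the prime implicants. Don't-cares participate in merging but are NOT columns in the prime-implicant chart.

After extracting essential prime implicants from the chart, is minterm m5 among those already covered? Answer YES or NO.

NO

Round 0: 00000✓ 00001✓ 00101✓ 00110✓ 00111✓ 01001✓ 01010✓ 01011✓ 01100✓ 01101✓ 01111✓ 10000✓ 10010✓ 10011✓ 10100✓ 10110✓ 11001✓ 11100✓ 11101✓ 11110✓ 11111✓
Round 1: -0000 -0110 -1001✓ -1100✓ -1101✓ -1111✓ 0-001✓ 0-101✓ 0-111✓ 00-01✓ 0000- 001-1✓ 0011- 01-01✓ 01-11✓ 010-1✓ 0101- 011-1✓ 0110-✓ 1-100✓ 1-110✓ 10-00✓ 10-10✓ 100-0✓ 1001- 101-0✓ 11-01✓ 111-0✓ 111-1✓ 1110-✓ 1111-✓
Round 2: -1-01 -11-1 -110- 0--01 0-1-1 01--1 1-1-0 10--0 111--
PIs = {-0000, -0110, -1-01, -11-1, -110-, 0--01, 0-1-1, 0000-, 0011-, 01--1, 0101-, 1-1-0, 10--0, 1001-, 111--}
Coverage chart:
  m0: -0000,0000-
  m1: 0--01,0000-
  m5: 0--01,0-1-1
  m9: -1-01,0--01,01--1
  m10: 0101- ←essential
  m11: 01--1,0101-
  m12: -110- ←essential
  m13: -1-01,-11-1,-110-,0--01,0-1-1,01--1
  m15: -11-1,0-1-1,01--1
  m16: -0000,10--0
  m18: 10--0,1001-
  m19: 1001- ←essential
  m20: 1-1-0,10--0
  m25: -1-01 ←essential
  m29: -1-01,-11-1,-110-,111--
  m30: 1-1-0,111--
  m31: -11-1,111--
Essential: -1-01, -110-, 0101-, 1001-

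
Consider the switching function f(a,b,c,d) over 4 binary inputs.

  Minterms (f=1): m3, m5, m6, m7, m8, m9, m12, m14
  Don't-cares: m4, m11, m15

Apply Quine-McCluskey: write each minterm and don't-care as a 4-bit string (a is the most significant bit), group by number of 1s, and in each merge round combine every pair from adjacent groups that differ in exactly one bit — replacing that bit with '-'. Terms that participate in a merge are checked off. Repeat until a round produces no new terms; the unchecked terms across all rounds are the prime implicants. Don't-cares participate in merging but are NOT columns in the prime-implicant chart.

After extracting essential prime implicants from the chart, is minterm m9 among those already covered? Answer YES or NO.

Round 0: 0011✓ 0100✓ 0101✓ 0110✓ 0111✓ 1000✓ 1001✓ 1011✓ 1100✓ 1110✓ 1111✓
Round 1: -011✓ -100✓ -110✓ -111✓ 0-11✓ 01-0✓ 01-1✓ 010-✓ 011-✓ 1-00 1-11✓ 10-1 100- 11-0✓ 111-✓
Round 2: --11 -1-0 -11- 01--
PIs = {--11, -1-0, -11-, 01--, 1-00, 10-1, 100-}
Coverage chart:
  m3: --11 ←essential
  m5: 01-- ←essential
  m6: -1-0,-11-,01--
  m7: --11,-11-,01--
  m8: 1-00,100-
  m9: 10-1,100-
  m12: -1-0,1-00
  m14: -1-0,-11-
Essential: --11, 01--

NO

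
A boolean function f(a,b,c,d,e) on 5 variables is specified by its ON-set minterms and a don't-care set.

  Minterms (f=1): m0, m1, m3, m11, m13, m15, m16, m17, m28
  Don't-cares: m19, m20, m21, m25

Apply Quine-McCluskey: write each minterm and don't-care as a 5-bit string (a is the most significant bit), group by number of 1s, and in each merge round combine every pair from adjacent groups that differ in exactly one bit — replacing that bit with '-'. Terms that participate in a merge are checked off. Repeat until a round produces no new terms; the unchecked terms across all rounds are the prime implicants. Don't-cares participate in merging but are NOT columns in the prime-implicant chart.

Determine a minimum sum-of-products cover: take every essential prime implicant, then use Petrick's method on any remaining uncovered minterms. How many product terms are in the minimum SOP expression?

[col 0] 00000*, 00001*, 00011*, 01011*, 01101*, 01111*, 10000*, 10001*, 10011*, 10100*, 10101*, 11001*, 11100*
[col 1] -0000*, -0001*, -0011*, 0-011, 000-1*, 0000-*, 01-11, 011-1, 1-001, 1-100, 10-00*, 10-01*, 100-1*, 1000-*, 1010-*
[col 2] -00-1, -000-, 10-0-
Prime implicants: -00-1, -000-, 0-011, 01-11, 011-1, 1-001, 1-100, 10-0-
PI chart (minterm → PIs covering it):
  0 | -000-  (sole → essential)
  1 | -00-1,-000-
  3 | -00-1,0-011
  11 | 0-011,01-11
  13 | 011-1  (sole → essential)
  15 | 01-11,011-1
  16 | -000-,10-0-
  17 | -00-1,-000-,1-001,10-0-
  28 | 1-100  (sole → essential)
Essential prime implicants: -000-, 011-1, 1-100
Petrick residual → 0-011
Minimum SOP uses 4 PIs: b'c'd' + a'c'de + a'bce + acd'e'

4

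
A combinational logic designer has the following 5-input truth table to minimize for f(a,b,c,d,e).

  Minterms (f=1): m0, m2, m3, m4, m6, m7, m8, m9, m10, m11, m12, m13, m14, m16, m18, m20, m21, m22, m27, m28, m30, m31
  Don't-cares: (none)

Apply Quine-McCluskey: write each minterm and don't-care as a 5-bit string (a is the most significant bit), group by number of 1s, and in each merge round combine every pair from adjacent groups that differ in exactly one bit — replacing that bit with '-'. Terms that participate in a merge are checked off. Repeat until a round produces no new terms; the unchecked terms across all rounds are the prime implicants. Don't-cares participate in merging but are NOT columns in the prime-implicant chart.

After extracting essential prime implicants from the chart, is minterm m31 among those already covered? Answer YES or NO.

[col 0] 00000*, 00010*, 00011*, 00100*, 00110*, 00111*, 01000*, 01001*, 01010*, 01011*, 01100*, 01101*, 01110*, 10000*, 10010*, 10100*, 10101*, 10110*, 11011*, 11100*, 11110*, 11111*
[col 1] -0000*, -0010*, -0100*, -0110*, -1011, -1100*, -1110*, 0-000*, 0-010*, 0-011*, 0-100*, 0-110*, 00-00*, 00-10*, 00-11*, 000-0*, 0001-*, 001-0*, 0011-*, 01-00*, 01-01*, 01-10*, 010-0*, 010-1*, 0100-*, 0101-*, 011-0*, 0110-*, 1-100*, 1-110*, 10-00*, 10-10*, 100-0*, 101-0*, 1010-, 11-11, 111-0*, 1111-
[col 2] --100*, --110*, -0-00*, -0-10*, -00-0*, -01-0*, -11-0*, 0--00*, 0--10*, 0-0-0*, 0-01-, 0-1-0*, 00--0*, 00-1-, 01--0*, 01-0-, 010--, 1-1-0*, 10--0*
[col 3] --1-0, -0--0, 0---0
Prime implicants: --1-0, -0--0, -1011, 0---0, 0-01-, 00-1-, 01-0-, 010--, 1010-, 11-11, 1111-
PI chart (minterm → PIs covering it):
  0 | -0--0,0---0
  2 | -0--0,0---0,0-01-,00-1-
  3 | 0-01-,00-1-
  4 | --1-0,-0--0,0---0
  6 | --1-0,-0--0,0---0,00-1-
  7 | 00-1-  (sole → essential)
  8 | 0---0,01-0-,010--
  9 | 01-0-,010--
  10 | 0---0,0-01-,010--
  11 | -1011,0-01-,010--
  12 | --1-0,0---0,01-0-
  13 | 01-0-  (sole → essential)
  14 | --1-0,0---0
  16 | -0--0  (sole → essential)
  18 | -0--0  (sole → essential)
  20 | --1-0,-0--0,1010-
  21 | 1010-  (sole → essential)
  22 | --1-0,-0--0
  27 | -1011,11-11
  28 | --1-0  (sole → essential)
  30 | --1-0,1111-
  31 | 11-11,1111-
Essential prime implicants: --1-0, -0--0, 00-1-, 01-0-, 1010-

NO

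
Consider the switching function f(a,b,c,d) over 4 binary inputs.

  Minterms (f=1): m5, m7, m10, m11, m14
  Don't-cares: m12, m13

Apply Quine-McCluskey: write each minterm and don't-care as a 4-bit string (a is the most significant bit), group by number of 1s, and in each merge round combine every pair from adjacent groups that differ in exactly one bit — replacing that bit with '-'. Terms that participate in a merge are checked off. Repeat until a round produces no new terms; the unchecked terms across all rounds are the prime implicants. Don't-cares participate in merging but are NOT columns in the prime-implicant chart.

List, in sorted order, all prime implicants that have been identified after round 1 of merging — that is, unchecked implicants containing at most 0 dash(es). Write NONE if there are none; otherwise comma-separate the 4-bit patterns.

[col 0] 0101*, 0111*, 1010*, 1011*, 1100*, 1101*, 1110*
[col 1] -101, 01-1, 1-10, 101-, 11-0, 110-
Prime implicants: -101, 01-1, 1-10, 101-, 11-0, 110-

NONE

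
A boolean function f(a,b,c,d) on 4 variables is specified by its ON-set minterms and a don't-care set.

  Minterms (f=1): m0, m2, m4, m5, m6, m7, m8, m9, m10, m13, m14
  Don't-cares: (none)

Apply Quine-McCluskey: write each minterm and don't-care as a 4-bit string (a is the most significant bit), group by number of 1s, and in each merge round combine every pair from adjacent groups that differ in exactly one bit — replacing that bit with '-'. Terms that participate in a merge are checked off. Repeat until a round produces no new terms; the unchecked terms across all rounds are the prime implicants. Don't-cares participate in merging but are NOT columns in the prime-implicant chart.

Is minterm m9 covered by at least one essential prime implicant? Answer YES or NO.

NO

Round 0: 0000✓ 0010✓ 0100✓ 0101✓ 0110✓ 0111✓ 1000✓ 1001✓ 1010✓ 1101✓ 1110✓
Round 1: -000✓ -010✓ -101 -110✓ 0-00✓ 0-10✓ 00-0✓ 01-0✓ 01-1✓ 010-✓ 011-✓ 1-01 1-10✓ 10-0✓ 100-
Round 2: --10 -0-0 0--0 01--
PIs = {--10, -0-0, -101, 0--0, 01--, 1-01, 100-}
Coverage chart:
  m0: -0-0,0--0
  m2: --10,-0-0,0--0
  m4: 0--0,01--
  m5: -101,01--
  m6: --10,0--0,01--
  m7: 01-- ←essential
  m8: -0-0,100-
  m9: 1-01,100-
  m10: --10,-0-0
  m13: -101,1-01
  m14: --10 ←essential
Essential: --10, 01--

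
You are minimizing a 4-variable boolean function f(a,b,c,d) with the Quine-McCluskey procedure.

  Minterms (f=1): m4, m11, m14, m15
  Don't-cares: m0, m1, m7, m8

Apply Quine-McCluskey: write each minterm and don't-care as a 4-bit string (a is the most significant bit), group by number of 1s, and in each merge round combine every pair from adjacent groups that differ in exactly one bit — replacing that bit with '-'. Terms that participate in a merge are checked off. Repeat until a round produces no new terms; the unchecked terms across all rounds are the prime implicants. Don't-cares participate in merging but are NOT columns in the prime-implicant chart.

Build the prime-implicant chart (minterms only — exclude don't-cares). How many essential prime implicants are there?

[col 0] 0000*, 0001*, 0100*, 0111*, 1000*, 1011*, 1110*, 1111*
[col 1] -000, -111, 0-00, 000-, 1-11, 111-
Prime implicants: -000, -111, 0-00, 000-, 1-11, 111-
PI chart (minterm → PIs covering it):
  4 | 0-00  (sole → essential)
  11 | 1-11  (sole → essential)
  14 | 111-  (sole → essential)
  15 | -111,1-11,111-
Essential prime implicants: 0-00, 1-11, 111-

3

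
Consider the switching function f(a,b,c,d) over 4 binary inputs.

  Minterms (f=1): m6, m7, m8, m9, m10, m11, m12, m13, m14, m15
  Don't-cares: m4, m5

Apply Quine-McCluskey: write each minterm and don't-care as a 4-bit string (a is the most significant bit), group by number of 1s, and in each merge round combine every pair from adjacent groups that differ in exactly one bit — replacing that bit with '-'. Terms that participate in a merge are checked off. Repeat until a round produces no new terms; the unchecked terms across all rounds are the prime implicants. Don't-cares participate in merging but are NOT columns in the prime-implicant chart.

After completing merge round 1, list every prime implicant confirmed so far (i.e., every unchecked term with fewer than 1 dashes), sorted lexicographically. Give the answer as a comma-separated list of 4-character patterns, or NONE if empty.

Round 0: 0100✓ 0101✓ 0110✓ 0111✓ 1000✓ 1001✓ 1010✓ 1011✓ 1100✓ 1101✓ 1110✓ 1111✓
Round 1: -100✓ -101✓ -110✓ -111✓ 01-0✓ 01-1✓ 010-✓ 011-✓ 1-00✓ 1-01✓ 1-10✓ 1-11✓ 10-0✓ 10-1✓ 100-✓ 101-✓ 11-0✓ 11-1✓ 110-✓ 111-✓
Round 2: -1-0✓ -1-1✓ -10-✓ -11-✓ 01--✓ 1--0✓ 1--1✓ 1-0-✓ 1-1-✓ 10--✓ 11--✓
Round 3: -1-- 1---
PIs = {-1--, 1---}

NONE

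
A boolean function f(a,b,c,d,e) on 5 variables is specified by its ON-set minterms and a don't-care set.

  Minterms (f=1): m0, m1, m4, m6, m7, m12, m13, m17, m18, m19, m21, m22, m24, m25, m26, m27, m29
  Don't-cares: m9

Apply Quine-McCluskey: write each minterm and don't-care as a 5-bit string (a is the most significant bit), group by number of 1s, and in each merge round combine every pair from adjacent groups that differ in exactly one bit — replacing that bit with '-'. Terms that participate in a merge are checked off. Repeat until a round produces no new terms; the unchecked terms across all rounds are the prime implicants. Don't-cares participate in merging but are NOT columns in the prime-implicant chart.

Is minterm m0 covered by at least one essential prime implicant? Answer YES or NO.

NO

[col 0] 00000*, 00001*, 00100*, 00110*, 00111*, 01001*, 01100*, 01101*, 10001*, 10010*, 10011*, 10101*, 10110*, 11000*, 11001*, 11010*, 11011*, 11101*
[col 1] -0001*, -0110, -1001*, -1101*, 0-001*, 0-100, 00-00, 0000-, 001-0, 0011-, 01-01*, 0110-, 1-001*, 1-010*, 1-011*, 1-101*, 10-01*, 10-10, 100-1*, 1001-*, 11-01*, 110-0*, 110-1*, 1100-*, 1101-*
[col 2] --001, -1-01, 1--01, 1-0-1, 1-01-, 110--
Prime implicants: --001, -0110, -1-01, 0-100, 00-00, 0000-, 001-0, 0011-, 0110-, 1--01, 1-0-1, 1-01-, 10-10, 110--
PI chart (minterm → PIs covering it):
  0 | 00-00,0000-
  1 | --001,0000-
  4 | 0-100,00-00,001-0
  6 | -0110,001-0,0011-
  7 | 0011-  (sole → essential)
  12 | 0-100,0110-
  13 | -1-01,0110-
  17 | --001,1--01,1-0-1
  18 | 1-01-,10-10
  19 | 1-0-1,1-01-
  21 | 1--01  (sole → essential)
  22 | -0110,10-10
  24 | 110--  (sole → essential)
  25 | --001,-1-01,1--01,1-0-1,110--
  26 | 1-01-,110--
  27 | 1-0-1,1-01-,110--
  29 | -1-01,1--01
Essential prime implicants: 0011-, 1--01, 110--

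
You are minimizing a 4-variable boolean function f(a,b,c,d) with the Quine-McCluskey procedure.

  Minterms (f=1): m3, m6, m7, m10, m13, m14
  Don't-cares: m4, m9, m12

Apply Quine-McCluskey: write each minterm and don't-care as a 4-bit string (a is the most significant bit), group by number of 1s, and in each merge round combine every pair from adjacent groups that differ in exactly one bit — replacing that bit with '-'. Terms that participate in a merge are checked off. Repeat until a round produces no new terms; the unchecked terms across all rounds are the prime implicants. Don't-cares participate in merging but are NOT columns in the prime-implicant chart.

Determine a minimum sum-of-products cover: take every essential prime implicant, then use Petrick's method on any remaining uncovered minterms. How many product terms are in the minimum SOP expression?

4

[col 0] 0011*, 0100*, 0110*, 0111*, 1001*, 1010*, 1100*, 1101*, 1110*
[col 1] -100*, -110*, 0-11, 01-0*, 011-, 1-01, 1-10, 11-0*, 110-
[col 2] -1-0
Prime implicants: -1-0, 0-11, 011-, 1-01, 1-10, 110-
PI chart (minterm → PIs covering it):
  3 | 0-11  (sole → essential)
  6 | -1-0,011-
  7 | 0-11,011-
  10 | 1-10  (sole → essential)
  13 | 1-01,110-
  14 | -1-0,1-10
Essential prime implicants: 0-11, 1-10
Petrick residual → -1-0, 1-01
Minimum SOP uses 4 PIs: bd' + a'cd + ac'd + acd'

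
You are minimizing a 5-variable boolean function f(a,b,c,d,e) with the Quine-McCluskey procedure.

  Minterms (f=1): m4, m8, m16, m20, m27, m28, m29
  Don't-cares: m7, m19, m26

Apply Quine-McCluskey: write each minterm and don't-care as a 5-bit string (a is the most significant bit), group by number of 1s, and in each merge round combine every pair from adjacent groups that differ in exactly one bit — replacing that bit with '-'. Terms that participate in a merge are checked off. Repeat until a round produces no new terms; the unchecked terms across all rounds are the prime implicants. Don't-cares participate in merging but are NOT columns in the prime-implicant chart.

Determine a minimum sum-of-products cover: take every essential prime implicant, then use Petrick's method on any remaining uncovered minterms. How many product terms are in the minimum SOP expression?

5

[col 0] 00100*, 00111, 01000, 10000*, 10011*, 10100*, 11010*, 11011*, 11100*, 11101*
[col 1] -0100, 1-011, 1-100, 10-00, 1101-, 1110-
Prime implicants: -0100, 00111, 01000, 1-011, 1-100, 10-00, 1101-, 1110-
PI chart (minterm → PIs covering it):
  4 | -0100  (sole → essential)
  8 | 01000  (sole → essential)
  16 | 10-00  (sole → essential)
  20 | -0100,1-100,10-00
  27 | 1-011,1101-
  28 | 1-100,1110-
  29 | 1110-  (sole → essential)
Essential prime implicants: -0100, 01000, 10-00, 1110-
Petrick residual → 1-011
Minimum SOP uses 5 PIs: b'cd'e' + a'bc'd'e' + ac'de + ab'd'e' + abcd'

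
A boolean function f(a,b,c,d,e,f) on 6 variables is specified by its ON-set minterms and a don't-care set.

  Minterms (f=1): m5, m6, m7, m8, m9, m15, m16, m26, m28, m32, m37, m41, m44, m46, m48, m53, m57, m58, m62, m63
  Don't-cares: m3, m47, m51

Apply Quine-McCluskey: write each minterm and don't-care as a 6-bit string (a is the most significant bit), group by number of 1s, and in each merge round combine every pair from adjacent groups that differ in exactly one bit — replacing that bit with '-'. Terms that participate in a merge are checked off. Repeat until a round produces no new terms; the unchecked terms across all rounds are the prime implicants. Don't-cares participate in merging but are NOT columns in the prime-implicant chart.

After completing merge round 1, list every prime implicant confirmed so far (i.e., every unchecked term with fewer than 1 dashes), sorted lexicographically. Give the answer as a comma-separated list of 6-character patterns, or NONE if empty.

size-2^0 implicants → 000011(✓)  000101(✓)  000110(✓)  000111(✓)  001000(✓)  001001(✓)  001111(✓)  010000(✓)  011010(✓)  011100  100000(✓)  100101(✓)  101001(✓)  101100(✓)  101110(✓)  101111(✓)  110000(✓)  110011  110101(✓)  111001(✓)  111010(✓)  111110(✓)  111111(✓)
size-2^1 implicants → -00101  -01001  -01111  -10000  -11010  00-111  000-11  0001-1  00011-  00100-  1-0000  1-0101  1-1001  1-1110(✓)  1-1111(✓)  1011-0  10111-(✓)  111-10  11111-(✓)
size-2^2 implicants → 1-111-
Unchecked terms (primes): -00101, -01001, -01111, -10000, -11010, 00-111, 000-11, 0001-1, 00011-, 00100-, 011100, 1-0000, 1-0101, 1-1001, 1-111-, 1011-0, 110011, 111-10

011100, 110011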